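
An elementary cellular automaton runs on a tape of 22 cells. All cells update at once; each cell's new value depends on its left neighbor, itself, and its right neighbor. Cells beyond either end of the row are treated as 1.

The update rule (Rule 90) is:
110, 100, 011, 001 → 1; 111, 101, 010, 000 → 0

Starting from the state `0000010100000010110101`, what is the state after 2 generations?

1000100010000100110001
1101010101001011111011

1101010101001011111011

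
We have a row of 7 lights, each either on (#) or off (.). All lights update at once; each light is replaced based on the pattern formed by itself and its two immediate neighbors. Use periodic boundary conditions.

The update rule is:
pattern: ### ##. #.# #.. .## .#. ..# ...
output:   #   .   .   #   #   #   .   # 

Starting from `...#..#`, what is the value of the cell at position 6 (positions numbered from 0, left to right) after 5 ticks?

tick 1: ##.##.#
tick 2: #..#..#
tick 3: .#.##.#
tick 4: .#.#..#
tick 5: .#.##.#
position 6 holds #

#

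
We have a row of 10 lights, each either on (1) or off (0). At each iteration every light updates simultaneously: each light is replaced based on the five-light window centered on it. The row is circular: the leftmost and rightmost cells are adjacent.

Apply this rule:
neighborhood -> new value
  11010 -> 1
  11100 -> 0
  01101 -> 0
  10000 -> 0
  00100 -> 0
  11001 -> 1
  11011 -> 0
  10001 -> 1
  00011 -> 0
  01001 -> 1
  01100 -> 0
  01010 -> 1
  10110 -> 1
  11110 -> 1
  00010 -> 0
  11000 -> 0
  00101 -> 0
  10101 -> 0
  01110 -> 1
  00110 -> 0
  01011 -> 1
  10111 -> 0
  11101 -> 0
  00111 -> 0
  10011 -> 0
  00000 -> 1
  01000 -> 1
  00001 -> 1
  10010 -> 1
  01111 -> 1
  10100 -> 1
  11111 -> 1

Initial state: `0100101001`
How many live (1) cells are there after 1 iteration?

1111011110
count of 1: 8

8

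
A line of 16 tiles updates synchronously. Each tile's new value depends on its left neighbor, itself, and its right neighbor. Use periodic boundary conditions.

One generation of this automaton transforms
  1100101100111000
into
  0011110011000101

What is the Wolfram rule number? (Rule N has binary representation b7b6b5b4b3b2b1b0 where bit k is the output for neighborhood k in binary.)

position 11: 111 → 0  (bit 7 = 0)
position 1: 110 → 0  (bit 6 = 0)
position 5: 101 → 1  (bit 5 = 1)
position 2: 100 → 1  (bit 4 = 1)
position 0: 011 → 0  (bit 3 = 0)
position 4: 010 → 1  (bit 2 = 1)
position 3: 001 → 1  (bit 1 = 1)
position 14: 000 → 0  (bit 0 = 0)
bits b7..b0 = 00110110 = 54

54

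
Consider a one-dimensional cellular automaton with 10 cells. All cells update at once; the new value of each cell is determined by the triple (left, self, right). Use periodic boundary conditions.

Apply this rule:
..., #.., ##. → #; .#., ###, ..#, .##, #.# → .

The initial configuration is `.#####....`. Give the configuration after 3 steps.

...#####..

step 1: .....#####
step 2: ####.....#
step 3: ...#####..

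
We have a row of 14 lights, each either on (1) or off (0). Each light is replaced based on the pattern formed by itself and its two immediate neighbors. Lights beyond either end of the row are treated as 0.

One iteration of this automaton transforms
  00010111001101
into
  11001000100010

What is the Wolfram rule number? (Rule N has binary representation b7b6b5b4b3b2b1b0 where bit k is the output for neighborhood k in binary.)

49

position 6: 111 → 0  (bit 7 = 0)
position 7: 110 → 0  (bit 6 = 0)
position 4: 101 → 1  (bit 5 = 1)
position 8: 100 → 1  (bit 4 = 1)
position 5: 011 → 0  (bit 3 = 0)
position 3: 010 → 0  (bit 2 = 0)
position 2: 001 → 0  (bit 1 = 0)
position 0: 000 → 1  (bit 0 = 1)
bits b7..b0 = 00110001 = 49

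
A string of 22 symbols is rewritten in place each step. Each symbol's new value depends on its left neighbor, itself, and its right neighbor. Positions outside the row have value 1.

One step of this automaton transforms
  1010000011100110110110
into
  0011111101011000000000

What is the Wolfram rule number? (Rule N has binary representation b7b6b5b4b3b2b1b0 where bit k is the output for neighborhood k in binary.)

151

position 9: 111 → 1  (bit 7 = 1)
position 0: 110 → 0  (bit 6 = 0)
position 1: 101 → 0  (bit 5 = 0)
position 3: 100 → 1  (bit 4 = 1)
position 8: 011 → 0  (bit 3 = 0)
position 2: 010 → 1  (bit 2 = 1)
position 7: 001 → 1  (bit 1 = 1)
position 4: 000 → 1  (bit 0 = 1)
bits b7..b0 = 10010111 = 151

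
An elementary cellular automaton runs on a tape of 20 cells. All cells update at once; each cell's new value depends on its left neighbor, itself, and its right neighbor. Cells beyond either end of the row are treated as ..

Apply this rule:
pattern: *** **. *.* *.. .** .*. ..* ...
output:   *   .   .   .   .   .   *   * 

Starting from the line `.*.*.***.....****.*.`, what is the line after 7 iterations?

*.**..*..****.**....

iteration 1: *.....*..****.**....
iteration 2: ..****..*.**.....***
iteration 3: **.**..*.....****.*.
iteration 4: ......*..****.**....
iteration 5: ******..*.**.....***
iteration 6: .****..*.....****.*.
iteration 7: *.**..*..****.**....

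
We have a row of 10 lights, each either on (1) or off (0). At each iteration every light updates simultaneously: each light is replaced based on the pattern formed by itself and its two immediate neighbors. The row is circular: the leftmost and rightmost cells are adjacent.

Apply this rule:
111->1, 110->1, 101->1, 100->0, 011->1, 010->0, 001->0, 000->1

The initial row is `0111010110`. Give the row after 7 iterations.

0111111110

iteration 1: 0111101110
iteration 2: 0111111110
iteration 3: 0111111110  (fixed point — unchanged through iteration 7)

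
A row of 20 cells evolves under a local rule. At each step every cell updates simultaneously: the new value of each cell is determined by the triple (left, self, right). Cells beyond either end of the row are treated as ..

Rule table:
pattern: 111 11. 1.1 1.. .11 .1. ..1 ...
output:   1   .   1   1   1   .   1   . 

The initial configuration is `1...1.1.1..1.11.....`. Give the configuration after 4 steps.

1.1.1.11.11.1.1.1.1.

.1.1.1.1.11.11.1....
1.1.1.1.11.11.1.1...
.1.1.1.11.11.1.1.1..
1.1.1.11.11.1.1.1.1.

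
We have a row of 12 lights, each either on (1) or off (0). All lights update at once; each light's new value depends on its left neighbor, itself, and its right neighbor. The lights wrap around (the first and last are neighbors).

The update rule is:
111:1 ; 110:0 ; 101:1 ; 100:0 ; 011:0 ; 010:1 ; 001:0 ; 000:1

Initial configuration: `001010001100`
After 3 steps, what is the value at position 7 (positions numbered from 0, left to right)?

101110100001
010101101100
011110010001
position 7 holds 1

1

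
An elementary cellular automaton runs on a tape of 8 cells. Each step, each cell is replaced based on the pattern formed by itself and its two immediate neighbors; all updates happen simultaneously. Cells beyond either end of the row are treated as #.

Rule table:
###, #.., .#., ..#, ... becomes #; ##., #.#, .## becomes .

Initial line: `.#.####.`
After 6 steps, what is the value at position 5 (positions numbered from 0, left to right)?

.#..##..
.###..##
..#.##.#
###.....
##.#####
#...####
position 5 holds #

#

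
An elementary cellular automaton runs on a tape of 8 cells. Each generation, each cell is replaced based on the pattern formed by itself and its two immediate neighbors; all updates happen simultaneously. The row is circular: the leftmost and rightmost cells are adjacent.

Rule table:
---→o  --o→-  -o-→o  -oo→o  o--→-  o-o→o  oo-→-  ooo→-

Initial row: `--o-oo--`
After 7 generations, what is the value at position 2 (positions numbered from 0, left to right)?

o

generation 1: o-ooo--o
generation 2: -oo----o
generation 3: oo--oo-o
generation 4: ----o-oo
generation 5: -oo-ooo-
generation 6: -o-oo---
generation 7: -ooo--oo
position 2 holds o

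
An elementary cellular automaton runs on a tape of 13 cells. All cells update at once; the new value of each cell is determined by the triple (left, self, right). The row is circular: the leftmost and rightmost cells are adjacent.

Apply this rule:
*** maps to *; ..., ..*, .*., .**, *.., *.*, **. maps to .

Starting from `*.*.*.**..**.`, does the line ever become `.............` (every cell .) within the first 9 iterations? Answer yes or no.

iteration 1: .............
all cells are . at iteration 1

yes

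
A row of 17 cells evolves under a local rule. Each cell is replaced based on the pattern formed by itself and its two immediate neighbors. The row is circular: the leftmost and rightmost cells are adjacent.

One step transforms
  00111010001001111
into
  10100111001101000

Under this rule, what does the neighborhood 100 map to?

1

At position 0 the neighborhood is 100; the next row has 1 there.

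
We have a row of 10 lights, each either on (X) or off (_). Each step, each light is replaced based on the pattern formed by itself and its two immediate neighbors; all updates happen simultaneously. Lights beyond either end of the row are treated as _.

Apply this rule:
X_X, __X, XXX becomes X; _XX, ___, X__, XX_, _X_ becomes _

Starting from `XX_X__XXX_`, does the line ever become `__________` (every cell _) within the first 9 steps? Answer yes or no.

step 1: __X__X_X__
step 2: _X__X_X___
step 3: X__X_X____
step 4: __X_X_____
step 5: _X_X______
step 6: X_X_______
step 7: _X________
step 8: X_________
step 9: __________
all cells are _ at step 9

yes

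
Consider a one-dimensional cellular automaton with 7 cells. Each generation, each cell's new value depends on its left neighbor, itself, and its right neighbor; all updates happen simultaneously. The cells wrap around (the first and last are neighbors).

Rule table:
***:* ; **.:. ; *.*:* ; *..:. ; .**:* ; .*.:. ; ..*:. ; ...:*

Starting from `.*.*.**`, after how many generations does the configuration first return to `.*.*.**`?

*.*.**.
.*.**.*
*.**.*.
.**.*.*
**.*.*.
*.*.*.*
.*.*.**

7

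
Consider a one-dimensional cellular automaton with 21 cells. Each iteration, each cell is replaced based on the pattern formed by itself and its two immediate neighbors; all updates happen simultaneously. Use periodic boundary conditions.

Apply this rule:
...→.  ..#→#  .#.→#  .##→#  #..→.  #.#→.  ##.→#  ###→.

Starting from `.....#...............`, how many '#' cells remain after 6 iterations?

5

....##...............
...###...............
..##.#...............
.###.#...............
##.#.#...............
##.#.#..............#
count of #: 5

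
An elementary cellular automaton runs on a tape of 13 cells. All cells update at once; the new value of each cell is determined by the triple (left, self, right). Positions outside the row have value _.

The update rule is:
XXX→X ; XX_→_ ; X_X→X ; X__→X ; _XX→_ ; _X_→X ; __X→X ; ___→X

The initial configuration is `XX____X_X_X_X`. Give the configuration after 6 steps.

__XXXXXXXXXXX
XX_XXXXXXXXX_
__X_XXXXXXX_X
XXXX_XXXXX_XX
_XX_X_XXX_X__
X__XXX_X_XXXX

X__XXX_X_XXXX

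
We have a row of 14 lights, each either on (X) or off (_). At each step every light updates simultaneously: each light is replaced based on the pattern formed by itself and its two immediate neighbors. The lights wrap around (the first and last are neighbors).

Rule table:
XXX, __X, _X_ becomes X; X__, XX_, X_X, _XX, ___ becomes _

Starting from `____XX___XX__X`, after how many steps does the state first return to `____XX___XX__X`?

___X____X___XX
__XX___XX__X__
_X____X___XX__
XX___XX__X____
____X___XX___X
___XX__X____XX
__X___XX___X__
_XX__X____XX__
X___XX___X____
X__X____XX___X
__XX___X____X_
_X____XX___XX_
XX___X____X___
____XX___XX__X

14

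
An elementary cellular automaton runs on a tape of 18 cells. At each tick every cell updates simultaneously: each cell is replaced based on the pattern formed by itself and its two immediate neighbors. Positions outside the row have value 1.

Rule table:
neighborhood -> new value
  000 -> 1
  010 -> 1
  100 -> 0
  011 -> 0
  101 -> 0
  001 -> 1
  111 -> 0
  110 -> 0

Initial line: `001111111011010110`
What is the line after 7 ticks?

010000000000000000

010000000000010000
010111111111110111
010000000000000000
010111111111111111
010000000000000000  (repeats tick 3; period 2)
tick 7: 010000000000000000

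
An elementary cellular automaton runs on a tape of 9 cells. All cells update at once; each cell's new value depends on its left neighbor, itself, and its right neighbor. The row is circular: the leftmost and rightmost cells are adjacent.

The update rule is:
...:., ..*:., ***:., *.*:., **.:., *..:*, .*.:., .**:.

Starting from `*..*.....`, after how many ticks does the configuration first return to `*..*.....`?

tick 1: .*..*....
tick 2: ..*..*...
tick 3: ...*..*..
tick 4: ....*..*.
tick 5: .....*..*
tick 6: *.....*..
tick 7: .*.....*.
tick 8: ..*.....*
tick 9: *..*.....

9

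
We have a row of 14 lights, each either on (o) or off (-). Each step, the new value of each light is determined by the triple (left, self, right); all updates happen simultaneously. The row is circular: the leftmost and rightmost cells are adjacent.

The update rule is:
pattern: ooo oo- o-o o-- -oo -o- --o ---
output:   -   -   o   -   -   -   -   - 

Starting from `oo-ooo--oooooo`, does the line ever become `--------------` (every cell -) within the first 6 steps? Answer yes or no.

yes

--o-----------
--------------
all cells are - at step 2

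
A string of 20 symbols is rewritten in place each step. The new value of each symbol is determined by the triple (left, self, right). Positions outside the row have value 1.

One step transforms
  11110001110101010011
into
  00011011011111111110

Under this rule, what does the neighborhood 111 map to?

0

At position 0 the neighborhood is 111; the next row has 0 there.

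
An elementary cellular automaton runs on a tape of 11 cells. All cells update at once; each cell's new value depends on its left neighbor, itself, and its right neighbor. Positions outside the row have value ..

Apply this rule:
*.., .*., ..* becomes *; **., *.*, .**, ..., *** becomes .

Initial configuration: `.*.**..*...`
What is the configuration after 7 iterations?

**...****..
..*.*....*.
.**.**..***
*.....**...
**...*..*..
..*.******.
.**.......*

.**.......*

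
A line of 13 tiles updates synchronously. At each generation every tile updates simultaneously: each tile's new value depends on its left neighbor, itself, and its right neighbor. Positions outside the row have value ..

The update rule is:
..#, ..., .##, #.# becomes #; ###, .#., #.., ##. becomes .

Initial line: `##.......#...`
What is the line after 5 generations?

..###..#####.

generation 1: #..######..##
generation 2: ..##......##.
generation 3: ###..######..
generation 4: #...##......#
generation 5: ..###..#####.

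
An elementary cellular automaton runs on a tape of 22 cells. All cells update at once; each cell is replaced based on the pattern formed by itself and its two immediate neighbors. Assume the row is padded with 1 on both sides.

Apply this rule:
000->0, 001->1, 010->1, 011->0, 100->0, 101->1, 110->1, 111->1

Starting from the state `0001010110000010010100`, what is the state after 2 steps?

0101111110001011011110

0011111010000110111101
0101111110001011011110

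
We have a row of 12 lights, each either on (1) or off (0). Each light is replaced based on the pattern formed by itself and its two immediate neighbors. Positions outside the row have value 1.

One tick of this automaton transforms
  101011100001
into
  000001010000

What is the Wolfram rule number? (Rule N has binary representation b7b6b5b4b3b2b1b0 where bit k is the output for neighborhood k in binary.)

144

position 5: 111 → 1  (bit 7 = 1)
position 0: 110 → 0  (bit 6 = 0)
position 1: 101 → 0  (bit 5 = 0)
position 7: 100 → 1  (bit 4 = 1)
position 4: 011 → 0  (bit 3 = 0)
position 2: 010 → 0  (bit 2 = 0)
position 10: 001 → 0  (bit 1 = 0)
position 8: 000 → 0  (bit 0 = 0)
bits b7..b0 = 10010000 = 144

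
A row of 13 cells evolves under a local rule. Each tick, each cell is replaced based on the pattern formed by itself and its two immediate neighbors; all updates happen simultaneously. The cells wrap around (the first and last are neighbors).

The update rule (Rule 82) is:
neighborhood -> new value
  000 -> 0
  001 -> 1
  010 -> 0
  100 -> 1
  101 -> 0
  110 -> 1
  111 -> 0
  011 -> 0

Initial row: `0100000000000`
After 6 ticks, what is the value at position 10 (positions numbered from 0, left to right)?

0

1010000000000
0001000000001
1010100000010
0000010000100
0000101001010
0001000110001
position 10 holds 0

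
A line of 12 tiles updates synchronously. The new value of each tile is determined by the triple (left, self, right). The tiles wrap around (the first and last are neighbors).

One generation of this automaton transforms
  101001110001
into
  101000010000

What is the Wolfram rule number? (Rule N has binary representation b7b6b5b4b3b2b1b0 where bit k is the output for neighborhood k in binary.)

68

position 6: 111 → 0  (bit 7 = 0)
position 0: 110 → 1  (bit 6 = 1)
position 1: 101 → 0  (bit 5 = 0)
position 3: 100 → 0  (bit 4 = 0)
position 5: 011 → 0  (bit 3 = 0)
position 2: 010 → 1  (bit 2 = 1)
position 4: 001 → 0  (bit 1 = 0)
position 9: 000 → 0  (bit 0 = 0)
bits b7..b0 = 01000100 = 68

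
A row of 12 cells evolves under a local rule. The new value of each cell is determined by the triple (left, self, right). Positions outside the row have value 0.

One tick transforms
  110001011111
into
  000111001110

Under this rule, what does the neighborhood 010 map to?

At position 5 the neighborhood is 010; the next row has 1 there.

1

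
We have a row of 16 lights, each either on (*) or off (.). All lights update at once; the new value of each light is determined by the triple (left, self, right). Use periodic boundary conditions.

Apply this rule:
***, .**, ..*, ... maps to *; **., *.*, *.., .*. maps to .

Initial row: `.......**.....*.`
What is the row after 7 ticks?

**..****..******

********..****..
*******..****..*
******..****..**
*****..****..***
****..****..****
***..****..*****
**..****..******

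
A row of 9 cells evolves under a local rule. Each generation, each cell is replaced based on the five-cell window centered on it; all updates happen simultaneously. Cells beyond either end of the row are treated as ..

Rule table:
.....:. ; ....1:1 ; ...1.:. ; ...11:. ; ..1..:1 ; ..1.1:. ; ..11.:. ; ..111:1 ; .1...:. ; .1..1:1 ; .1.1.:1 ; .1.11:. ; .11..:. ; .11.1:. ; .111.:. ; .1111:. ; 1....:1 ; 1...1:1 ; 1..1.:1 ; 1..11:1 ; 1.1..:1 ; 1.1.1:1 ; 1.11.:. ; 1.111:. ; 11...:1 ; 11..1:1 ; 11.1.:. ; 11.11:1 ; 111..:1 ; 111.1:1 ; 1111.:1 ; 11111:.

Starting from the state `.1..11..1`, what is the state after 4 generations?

...1....1

generation 1: .111..111
generation 2: .1.1111.1
generation 3: .....11.1
generation 4: ...1....1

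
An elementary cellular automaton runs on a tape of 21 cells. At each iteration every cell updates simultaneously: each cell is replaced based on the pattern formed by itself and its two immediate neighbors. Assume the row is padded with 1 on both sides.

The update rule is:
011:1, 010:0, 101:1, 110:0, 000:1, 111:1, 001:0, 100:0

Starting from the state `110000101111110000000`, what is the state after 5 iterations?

000000111001101101111

100110011111100111110
000100011111000111101
010001011110010111011
100100111100001110111
000000111001101101111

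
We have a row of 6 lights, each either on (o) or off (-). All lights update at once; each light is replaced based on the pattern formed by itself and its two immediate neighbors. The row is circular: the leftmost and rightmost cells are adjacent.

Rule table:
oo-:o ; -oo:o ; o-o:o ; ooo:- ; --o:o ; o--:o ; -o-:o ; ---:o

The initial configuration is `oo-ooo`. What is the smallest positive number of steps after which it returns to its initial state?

2

-ooo--
oo-ooo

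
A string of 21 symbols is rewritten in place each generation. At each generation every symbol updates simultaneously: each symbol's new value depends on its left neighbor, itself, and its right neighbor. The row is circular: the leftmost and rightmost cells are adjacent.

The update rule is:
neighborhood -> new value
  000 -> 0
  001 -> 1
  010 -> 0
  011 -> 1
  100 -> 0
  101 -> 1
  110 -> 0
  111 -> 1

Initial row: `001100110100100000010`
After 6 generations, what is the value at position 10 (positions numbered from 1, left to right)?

0

generation 1: 011001101001000000100
generation 2: 110011010010000001000
generation 3: 100110100100000010001
generation 4: 001101001000000100011
generation 5: 011010010000001000110
generation 6: 110100100000010001100
position 10 holds 0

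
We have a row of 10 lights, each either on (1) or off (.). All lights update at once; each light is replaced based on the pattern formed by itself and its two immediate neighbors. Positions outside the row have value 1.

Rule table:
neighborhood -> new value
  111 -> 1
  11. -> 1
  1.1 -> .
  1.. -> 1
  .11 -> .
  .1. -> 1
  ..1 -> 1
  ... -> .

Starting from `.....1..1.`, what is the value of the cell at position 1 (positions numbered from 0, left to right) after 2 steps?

step 1: 1...11111.
step 2: 11.1.1111.
position 1 holds 1

1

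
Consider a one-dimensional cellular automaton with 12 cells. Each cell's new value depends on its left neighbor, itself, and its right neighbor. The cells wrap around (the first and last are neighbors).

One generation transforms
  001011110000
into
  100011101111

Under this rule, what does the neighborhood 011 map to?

1

At position 4 the neighborhood is 011; the next row has 1 there.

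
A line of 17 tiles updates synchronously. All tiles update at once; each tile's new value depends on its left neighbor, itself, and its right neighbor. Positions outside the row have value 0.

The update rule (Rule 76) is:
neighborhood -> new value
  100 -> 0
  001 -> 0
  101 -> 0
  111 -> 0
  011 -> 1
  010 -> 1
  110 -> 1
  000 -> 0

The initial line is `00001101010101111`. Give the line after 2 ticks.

tick 1: 00001101010101001
tick 2: 00001101010101001

00001101010101001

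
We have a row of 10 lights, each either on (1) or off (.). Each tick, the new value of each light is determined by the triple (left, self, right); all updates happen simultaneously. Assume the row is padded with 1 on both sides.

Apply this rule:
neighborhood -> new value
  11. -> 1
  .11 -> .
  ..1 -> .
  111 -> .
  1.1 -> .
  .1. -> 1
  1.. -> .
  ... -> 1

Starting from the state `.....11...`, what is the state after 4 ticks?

.111..1.1.
...1..1.1.
.1.1..1.1.
.1.1..1.1.

.1.1..1.1.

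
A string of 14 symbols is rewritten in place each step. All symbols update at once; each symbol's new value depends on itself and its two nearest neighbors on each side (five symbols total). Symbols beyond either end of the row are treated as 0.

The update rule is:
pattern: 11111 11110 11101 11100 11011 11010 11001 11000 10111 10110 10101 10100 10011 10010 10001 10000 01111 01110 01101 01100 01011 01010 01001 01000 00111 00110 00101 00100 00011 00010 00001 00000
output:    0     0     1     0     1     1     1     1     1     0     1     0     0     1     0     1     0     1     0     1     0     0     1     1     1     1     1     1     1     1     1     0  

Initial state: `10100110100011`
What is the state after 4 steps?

11011111001011

10010101010111
11110101010110
10011101010011
11011111001011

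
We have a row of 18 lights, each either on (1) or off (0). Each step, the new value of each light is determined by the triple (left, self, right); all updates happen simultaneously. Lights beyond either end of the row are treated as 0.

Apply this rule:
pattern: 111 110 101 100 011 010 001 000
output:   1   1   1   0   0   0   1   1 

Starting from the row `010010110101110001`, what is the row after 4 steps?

011010101011010101

100101011010110110
001010101101011010
110101010110101100
011010101011010101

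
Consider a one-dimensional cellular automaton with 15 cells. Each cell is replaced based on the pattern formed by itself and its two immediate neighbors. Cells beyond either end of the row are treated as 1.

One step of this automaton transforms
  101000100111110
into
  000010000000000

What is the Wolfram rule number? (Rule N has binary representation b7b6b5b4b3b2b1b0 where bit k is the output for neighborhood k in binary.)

1

position 10: 111 → 0  (bit 7 = 0)
position 0: 110 → 0  (bit 6 = 0)
position 1: 101 → 0  (bit 5 = 0)
position 3: 100 → 0  (bit 4 = 0)
position 9: 011 → 0  (bit 3 = 0)
position 2: 010 → 0  (bit 2 = 0)
position 5: 001 → 0  (bit 1 = 0)
position 4: 000 → 1  (bit 0 = 1)
bits b7..b0 = 00000001 = 1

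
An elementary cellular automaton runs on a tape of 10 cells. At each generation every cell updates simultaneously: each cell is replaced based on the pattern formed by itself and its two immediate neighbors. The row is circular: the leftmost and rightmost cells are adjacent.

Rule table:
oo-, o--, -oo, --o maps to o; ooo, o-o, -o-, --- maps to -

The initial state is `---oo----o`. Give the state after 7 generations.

o-oooo--o-
--o--ooo--
-o-ooo-oo-
o--o-o-ooo
ooo----o--
o-oo--o-oo
o-oooo--o-

o-oooo--o-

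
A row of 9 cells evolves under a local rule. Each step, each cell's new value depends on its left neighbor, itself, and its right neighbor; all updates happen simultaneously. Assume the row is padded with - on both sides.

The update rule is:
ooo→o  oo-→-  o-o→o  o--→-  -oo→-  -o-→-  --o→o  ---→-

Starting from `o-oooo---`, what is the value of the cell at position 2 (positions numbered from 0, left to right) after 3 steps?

-

-o-oo----
o-o------
-o-------
position 2 holds -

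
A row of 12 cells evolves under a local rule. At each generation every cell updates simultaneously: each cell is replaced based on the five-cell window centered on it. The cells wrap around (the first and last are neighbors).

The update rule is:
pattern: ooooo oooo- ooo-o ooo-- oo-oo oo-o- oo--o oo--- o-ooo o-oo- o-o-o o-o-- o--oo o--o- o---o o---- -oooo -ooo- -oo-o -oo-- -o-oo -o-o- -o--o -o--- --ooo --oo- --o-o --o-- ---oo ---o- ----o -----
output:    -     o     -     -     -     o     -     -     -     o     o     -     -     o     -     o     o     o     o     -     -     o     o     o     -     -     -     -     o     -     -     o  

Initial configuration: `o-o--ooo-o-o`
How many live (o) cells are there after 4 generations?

7

generation 1: oo-o--o-oo-o
generation 2: o-o-oo--oo--
generation 3: -oo-o------o
generation 4: -ooo-oooo---
count of o: 7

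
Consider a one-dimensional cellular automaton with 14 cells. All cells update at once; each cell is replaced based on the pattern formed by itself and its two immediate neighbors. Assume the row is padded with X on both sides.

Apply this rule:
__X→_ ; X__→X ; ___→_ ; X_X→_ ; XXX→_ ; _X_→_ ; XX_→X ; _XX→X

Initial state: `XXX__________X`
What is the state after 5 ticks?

XX__X_XX_____X

tick 1: __XX_________X
tick 2: X_XXX________X
tick 3: X_X_XX_______X
tick 4: X___XXX______X
tick 5: XX__X_XX_____X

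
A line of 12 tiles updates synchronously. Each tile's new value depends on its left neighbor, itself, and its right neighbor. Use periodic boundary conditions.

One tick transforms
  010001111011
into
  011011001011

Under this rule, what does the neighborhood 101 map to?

At position 0 the neighborhood is 101; the next row has 0 there.

0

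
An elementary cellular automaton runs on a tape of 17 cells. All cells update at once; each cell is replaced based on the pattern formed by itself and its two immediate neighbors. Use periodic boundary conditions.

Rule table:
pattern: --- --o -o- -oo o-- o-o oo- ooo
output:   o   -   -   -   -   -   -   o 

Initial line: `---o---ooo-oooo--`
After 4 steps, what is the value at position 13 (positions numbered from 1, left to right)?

-

step 1: oo---o--o---oo--o
step 2: o--o------o------
step 3: -----oooo---oooo-
step 4: oooo--oo--o--oo--
position 13 holds -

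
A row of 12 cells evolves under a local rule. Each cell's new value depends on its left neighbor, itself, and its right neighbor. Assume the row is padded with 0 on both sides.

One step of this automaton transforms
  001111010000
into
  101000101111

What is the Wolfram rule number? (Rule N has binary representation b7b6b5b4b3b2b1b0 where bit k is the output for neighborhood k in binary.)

position 3: 111 → 0  (bit 7 = 0)
position 5: 110 → 0  (bit 6 = 0)
position 6: 101 → 1  (bit 5 = 1)
position 8: 100 → 1  (bit 4 = 1)
position 2: 011 → 1  (bit 3 = 1)
position 7: 010 → 0  (bit 2 = 0)
position 1: 001 → 0  (bit 1 = 0)
position 0: 000 → 1  (bit 0 = 1)
bits b7..b0 = 00111001 = 57

57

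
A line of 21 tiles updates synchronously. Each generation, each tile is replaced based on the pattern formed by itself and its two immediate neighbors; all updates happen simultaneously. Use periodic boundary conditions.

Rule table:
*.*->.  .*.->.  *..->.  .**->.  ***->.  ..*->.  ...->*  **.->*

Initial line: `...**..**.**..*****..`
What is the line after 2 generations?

.*....*......****....

**..*...*..*......*.*
.*....*......****....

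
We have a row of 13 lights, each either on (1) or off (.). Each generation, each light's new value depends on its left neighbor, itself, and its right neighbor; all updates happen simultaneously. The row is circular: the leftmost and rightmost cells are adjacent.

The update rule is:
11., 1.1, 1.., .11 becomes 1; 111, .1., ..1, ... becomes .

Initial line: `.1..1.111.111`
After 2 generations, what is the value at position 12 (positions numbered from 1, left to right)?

1.1..11.111.1
11.1.1111.111
position 12 holds 1

1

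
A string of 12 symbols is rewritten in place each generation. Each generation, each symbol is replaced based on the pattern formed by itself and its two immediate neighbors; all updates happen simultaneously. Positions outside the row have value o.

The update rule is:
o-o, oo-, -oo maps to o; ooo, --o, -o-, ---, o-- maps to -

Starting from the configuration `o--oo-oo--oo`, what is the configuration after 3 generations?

o--ooooo--o-
o--o---o---o
o----------o

o----------o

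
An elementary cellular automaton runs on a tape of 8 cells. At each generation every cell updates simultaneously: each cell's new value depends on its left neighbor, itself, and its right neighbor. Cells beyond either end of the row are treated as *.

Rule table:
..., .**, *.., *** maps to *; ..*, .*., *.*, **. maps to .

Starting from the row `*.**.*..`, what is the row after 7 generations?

generation 1: ..*...*.
generation 2: *..**...
generation 3: .*.*.**.
generation 4: .....*..
generation 5: ****..*.
generation 6: ***.*...
generation 7: **...**.

**...**.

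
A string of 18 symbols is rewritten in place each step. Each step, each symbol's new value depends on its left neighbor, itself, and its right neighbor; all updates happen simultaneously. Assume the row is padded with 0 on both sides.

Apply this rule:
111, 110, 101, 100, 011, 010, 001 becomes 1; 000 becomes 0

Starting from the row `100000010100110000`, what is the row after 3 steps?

110000111111111000
111001111111111100
111111111111111110

111111111111111110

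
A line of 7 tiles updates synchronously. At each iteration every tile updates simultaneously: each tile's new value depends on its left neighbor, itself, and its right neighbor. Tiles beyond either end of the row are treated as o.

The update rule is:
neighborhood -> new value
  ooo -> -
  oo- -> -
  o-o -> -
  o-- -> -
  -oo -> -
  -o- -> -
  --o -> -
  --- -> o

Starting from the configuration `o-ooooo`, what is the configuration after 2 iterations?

-ooooo-

-------
-ooooo-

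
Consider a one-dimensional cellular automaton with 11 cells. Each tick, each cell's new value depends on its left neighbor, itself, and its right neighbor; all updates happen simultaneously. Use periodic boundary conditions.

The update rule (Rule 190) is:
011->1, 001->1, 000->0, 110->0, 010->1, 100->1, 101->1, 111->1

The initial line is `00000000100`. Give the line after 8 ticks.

00000001110
00000011101
10000111011
01001110111
11111101110
11111011101
11110111011
11101110111

11101110111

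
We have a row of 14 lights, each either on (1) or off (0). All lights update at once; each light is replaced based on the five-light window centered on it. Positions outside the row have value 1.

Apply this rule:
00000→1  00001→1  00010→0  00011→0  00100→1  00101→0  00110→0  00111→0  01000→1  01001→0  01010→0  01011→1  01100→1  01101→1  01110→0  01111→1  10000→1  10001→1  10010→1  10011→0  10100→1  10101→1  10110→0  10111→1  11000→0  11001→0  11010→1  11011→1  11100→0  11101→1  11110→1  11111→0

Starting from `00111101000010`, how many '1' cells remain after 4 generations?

13

generation 1: 00011111111001
generation 2: 01001000010000
generation 3: 11011111011110
generation 4: 11111011111111
count of 1: 13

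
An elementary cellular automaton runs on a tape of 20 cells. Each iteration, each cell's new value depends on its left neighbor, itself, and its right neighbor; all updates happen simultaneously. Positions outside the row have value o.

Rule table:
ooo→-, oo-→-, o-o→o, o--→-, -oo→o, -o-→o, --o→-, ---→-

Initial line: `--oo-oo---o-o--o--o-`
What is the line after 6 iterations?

iteration 1: --o-oo----ooo--o--oo
iteration 2: --ooo-----o----o--o-
iteration 3: --o-------o----o--oo
iteration 4: --o-------o----o--o-
iteration 5: --o-------o----o--oo  (repeats iteration 3; period 2)
iteration 6: --o-------o----o--o-

--o-------o----o--o-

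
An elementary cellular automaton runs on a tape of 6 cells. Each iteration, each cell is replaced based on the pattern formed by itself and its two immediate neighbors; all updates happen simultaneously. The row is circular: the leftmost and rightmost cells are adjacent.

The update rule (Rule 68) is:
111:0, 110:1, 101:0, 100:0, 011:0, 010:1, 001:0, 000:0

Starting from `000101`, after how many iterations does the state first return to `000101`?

000101

1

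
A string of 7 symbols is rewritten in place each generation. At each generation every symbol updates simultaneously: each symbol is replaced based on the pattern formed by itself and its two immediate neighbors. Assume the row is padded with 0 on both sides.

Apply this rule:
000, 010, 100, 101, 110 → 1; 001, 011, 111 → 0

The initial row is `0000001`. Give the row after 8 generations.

1000111

generation 1: 1111101
generation 2: 0000111
generation 3: 1110001
generation 4: 0011101
generation 5: 1000111
generation 6: 1110001  (repeats generation 3; period 3)
generation 8: 1000111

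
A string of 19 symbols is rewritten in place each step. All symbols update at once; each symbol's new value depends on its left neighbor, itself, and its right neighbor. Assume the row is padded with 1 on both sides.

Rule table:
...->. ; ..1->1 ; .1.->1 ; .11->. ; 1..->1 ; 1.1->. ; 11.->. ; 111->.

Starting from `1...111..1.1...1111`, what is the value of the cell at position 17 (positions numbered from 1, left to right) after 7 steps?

.

step 1: .1.1...111.11.1....
step 2: .1.11.1.......11..1
step 3: .1....11.....1..11.
step 4: .11..1..1...1111...
step 5: ...1111111.1....1.1
step 6: 1.1........11..11..
step 7: ..11......1..11..11
position 17 holds .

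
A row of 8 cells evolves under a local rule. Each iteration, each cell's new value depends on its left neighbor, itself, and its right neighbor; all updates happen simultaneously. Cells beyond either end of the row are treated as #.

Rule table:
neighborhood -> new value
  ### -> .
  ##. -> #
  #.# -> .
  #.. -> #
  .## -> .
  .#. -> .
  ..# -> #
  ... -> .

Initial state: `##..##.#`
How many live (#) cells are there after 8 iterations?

4

.###.#..
...#..##
#.#.##..
#....###
##..#...
.###.#.#
...#....
#.#.#..#
count of #: 4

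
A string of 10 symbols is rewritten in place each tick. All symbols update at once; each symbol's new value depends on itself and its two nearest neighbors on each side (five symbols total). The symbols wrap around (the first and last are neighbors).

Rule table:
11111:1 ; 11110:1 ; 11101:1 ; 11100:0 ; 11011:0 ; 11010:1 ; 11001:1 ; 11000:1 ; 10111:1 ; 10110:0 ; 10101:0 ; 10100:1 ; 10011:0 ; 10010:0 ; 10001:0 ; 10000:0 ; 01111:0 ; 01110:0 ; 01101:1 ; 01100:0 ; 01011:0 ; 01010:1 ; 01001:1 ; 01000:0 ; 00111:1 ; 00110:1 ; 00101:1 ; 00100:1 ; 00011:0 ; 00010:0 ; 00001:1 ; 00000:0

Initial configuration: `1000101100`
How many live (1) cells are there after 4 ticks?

5

1000100010
1000100011
0100100010
0110100011
count of 1: 5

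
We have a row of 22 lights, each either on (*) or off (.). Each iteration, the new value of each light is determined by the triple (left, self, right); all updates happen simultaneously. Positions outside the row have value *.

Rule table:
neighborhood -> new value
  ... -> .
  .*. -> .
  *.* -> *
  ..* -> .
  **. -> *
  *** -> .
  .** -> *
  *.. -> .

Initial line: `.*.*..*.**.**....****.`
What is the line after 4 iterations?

*....................*

iteration 1: *.*....******....*..**
iteration 2: **.....*....*.......*.
iteration 3: .*...................*
iteration 4: *....................*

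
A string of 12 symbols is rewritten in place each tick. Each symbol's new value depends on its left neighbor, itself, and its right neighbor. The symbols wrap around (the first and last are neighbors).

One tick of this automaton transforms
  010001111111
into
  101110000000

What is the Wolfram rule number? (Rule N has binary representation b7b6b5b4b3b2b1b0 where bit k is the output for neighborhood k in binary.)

position 6: 111 → 0  (bit 7 = 0)
position 11: 110 → 0  (bit 6 = 0)
position 0: 101 → 1  (bit 5 = 1)
position 2: 100 → 1  (bit 4 = 1)
position 5: 011 → 0  (bit 3 = 0)
position 1: 010 → 0  (bit 2 = 0)
position 4: 001 → 1  (bit 1 = 1)
position 3: 000 → 1  (bit 0 = 1)
bits b7..b0 = 00110011 = 51

51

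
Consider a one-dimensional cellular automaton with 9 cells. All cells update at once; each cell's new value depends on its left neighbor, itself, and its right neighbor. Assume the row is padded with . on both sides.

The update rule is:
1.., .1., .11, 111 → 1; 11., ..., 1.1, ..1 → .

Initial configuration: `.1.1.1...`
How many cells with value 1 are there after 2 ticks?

4

tick 1: .1.1.11..
tick 2: .1.1.1.1.
count of 1: 4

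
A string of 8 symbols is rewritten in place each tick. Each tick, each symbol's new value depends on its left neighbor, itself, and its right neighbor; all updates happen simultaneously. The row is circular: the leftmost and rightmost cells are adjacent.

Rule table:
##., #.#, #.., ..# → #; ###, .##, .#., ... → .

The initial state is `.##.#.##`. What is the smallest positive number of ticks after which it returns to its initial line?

8

#.##.#.#
##.##.#.
.##.##.#
#.##.##.
.#.##.##
#.#.##.#
##.#.##.
.##.#.##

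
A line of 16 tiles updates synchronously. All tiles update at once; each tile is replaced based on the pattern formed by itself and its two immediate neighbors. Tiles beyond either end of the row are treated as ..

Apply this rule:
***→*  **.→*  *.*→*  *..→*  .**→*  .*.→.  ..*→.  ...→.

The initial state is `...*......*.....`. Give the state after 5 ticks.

....*......*....
.....*......*...
......*......*..
.......*......*.
........*......*

........*......*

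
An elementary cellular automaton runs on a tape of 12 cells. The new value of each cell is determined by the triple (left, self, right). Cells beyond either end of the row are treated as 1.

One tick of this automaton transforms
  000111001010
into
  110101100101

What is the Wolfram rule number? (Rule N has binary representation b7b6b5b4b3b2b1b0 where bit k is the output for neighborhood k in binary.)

position 4: 111 → 0  (bit 7 = 0)
position 5: 110 → 1  (bit 6 = 1)
position 9: 101 → 1  (bit 5 = 1)
position 0: 100 → 1  (bit 4 = 1)
position 3: 011 → 1  (bit 3 = 1)
position 8: 010 → 0  (bit 2 = 0)
position 2: 001 → 0  (bit 1 = 0)
position 1: 000 → 1  (bit 0 = 1)
bits b7..b0 = 01111001 = 121

121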